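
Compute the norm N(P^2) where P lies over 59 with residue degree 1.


N(P^a) = p^(a*f)
= 59^(2*1)
= 59^2
= 3481

3481


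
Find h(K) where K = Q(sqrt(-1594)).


K = Q(sqrt(-1594)). d mod 4 = 2, so D = disc(K) = 4d = -6376
h(K) equals the number of primitive reduced positive-definite forms (a, b, c) = a*x^2 + b*x*y + c*y^2 with b^2 - 4ac = D,
where reduced means |b| <= a <= c, with b >= 0 whenever |b| = a or a = c, and primitive means gcd(a, b, c) = 1.
Reduced forces 3a^2 <= |D| = 6376, so 1 <= a <= 46; b must have the parity of D, and c = (b^2 - D)/(4a) must be an integer >= a.
Enumerate a = 1..46, b in [-a, a]:
  a=1: (1, 0, 1594)  [1]
  a=2: (2, 0, 797)  [1]
  a=3..4: none
  a=5: (5, -2, 319), (5, 2, 319)  [2]
  a=6: none
  a=7: (7, -6, 229), (7, 6, 229)  [2]
  a=8..9: none
  a=10: (10, -8, 161), (10, 8, 161)  [2]
  a=11: (11, -2, 145), (11, 2, 145)  [2]
  a=12..13: none
  a=14: (14, -8, 115), (14, 8, 115)  [2]
  a=15..16: none
  a=17: (17, -4, 94), (17, 4, 94)  [2]
  a=18..21: none
  a=22: (22, -20, 77), (22, 20, 77)  [2]
  a=23: (23, -8, 70), (23, 8, 70)  [2]
  a=24: none
  a=25: (25, -18, 67), (25, 18, 67)  [2]
  a=26..28: none
  a=29: (29, -2, 55), (29, 2, 55)  [2]
  a=30: none
  a=31: (31, -14, 53), (31, 14, 53)  [2]
  a=32..33: none
  a=34: (34, -4, 47), (34, 4, 47)  [2]
  a=35: (35, -22, 49), (35, -8, 46), (35, 8, 46), (35, 22, 49)  [4]
  a=36: none
  a=37: (37, -32, 50), (37, 32, 50)  [2]
  a=38..40: none
  a=41: (41, -26, 43), (41, 26, 43)  [2]
  a=42..46: none
Total reduced forms: 1 + 1 + 2 + 2 + 2 + 2 + 2 + 2 + 2 + 2 + 2 + 2 + 2 + 2 + 4 + 2 + 2 = 34
h = 34

34


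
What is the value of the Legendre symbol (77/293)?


p = 293 is prime, so compute (77/293) with the reciprocity algorithm (Jacobi-symbol steps: pull out 2s via (2/n), flip via reciprocity, reduce):
  reciprocity: (77/293) -> +(293/77)
  reduce: (62/77)
  pull out 2: (2/77) = -1  (since 77 mod 8 = 5)
  reciprocity: (31/77) -> +(77/31)
  reduce: (15/31)
  reciprocity: (15/31) -> -(31/15)
  reduce: (1/15)
  (1/15) = 1
Product of signs = 1
(77/293) = 1

1


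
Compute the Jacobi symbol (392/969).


Compute (392/969) via quadratic reciprocity:
  pull out 2: (2/969) = +1  (since 969 mod 8 = 1)
  pull out 2: (2/969) = +1  (since 969 mod 8 = 1)
  pull out 2: (2/969) = +1  (since 969 mod 8 = 1)
  reciprocity: (49/969) -> +(969/49)
  reduce: (38/49)
  pull out 2: (2/49) = +1  (since 49 mod 8 = 1)
  reciprocity: (19/49) -> +(49/19)
  reduce: (11/19)
  reciprocity: (11/19) -> -(19/11)
  reduce: (8/11)
  pull out 2: (2/11) = -1  (since 11 mod 8 = 3)
  pull out 2: (2/11) = -1  (since 11 mod 8 = 3)
  pull out 2: (2/11) = -1  (since 11 mod 8 = 3)
  (1/11) = 1
Product of signs = 1

1


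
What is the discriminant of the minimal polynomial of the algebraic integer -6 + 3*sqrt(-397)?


The element -6 + 3*sqrt(-397) has minimal polynomial:
x^2 + 12*x + 3609
Discriminant = (12)^2 - 4*(3609)
= 144 - 14436
= -14292

-14292


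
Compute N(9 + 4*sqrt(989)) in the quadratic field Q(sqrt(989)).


N(a + b*sqrt(d)) = a^2 - d*b^2
= (9)^2 - (989)*(4)^2
= 81 - 15824
= -15743

-15743


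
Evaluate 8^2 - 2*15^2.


x^2 - d*y^2
= 8^2 - 2*15^2
= 64 - 450
= -386

-386


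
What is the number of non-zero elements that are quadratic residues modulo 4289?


For prime p, the number of non-zero quadratic residues is (p-1)/2.
= (4289-1)/2
= 2144

2144


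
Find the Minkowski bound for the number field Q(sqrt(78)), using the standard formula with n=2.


d = 78, d mod 4 = 2, so disc(K) = 4d = 312; |disc(K)| = 312
Real quadratic field, so n = 2, s = r2 = 0, r1 = 2
M = (n!/n^n) * (4/pi)^s * sqrt(|disc(K)|) = (2!/2^2) * (4/pi)^0 * sqrt(312)
= 0.5 * 1.000000 * 17.663522
= 8.8318

8.8318


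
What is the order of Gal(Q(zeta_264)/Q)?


|Gal(Q(zeta_264)/Q)| = phi(264)
= 80

80


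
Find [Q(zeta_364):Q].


The degree equals Euler's totient phi(364).
364 = 2^2 * 7 * 13
phi(364) = 144

144


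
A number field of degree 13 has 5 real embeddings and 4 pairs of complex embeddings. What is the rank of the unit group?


By Dirichlet's unit theorem:
rank = r1 + r2 - 1
= 5 + 4 - 1
= 8

8


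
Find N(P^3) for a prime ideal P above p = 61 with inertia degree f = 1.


N(P^a) = p^(a*f)
= 61^(3*1)
= 61^3
= 226981

226981


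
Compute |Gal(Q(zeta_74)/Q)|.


|Gal(Q(zeta_74)/Q)| = phi(74)
= 36

36


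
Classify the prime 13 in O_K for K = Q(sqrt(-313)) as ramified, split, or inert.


K = Q(sqrt(-313)). Since d mod 4 = 3, disc(K) = -1252.
Check p | disc: -1252 mod 13 = 9.
p does not divide disc. Compute Legendre symbol (d/p):
12^((13-1)/2) mod 13 = 1
(d/p) = 1, so p splits: (p) = P*P' with e=1, f=1, g=2.
Therefore p is split.

split


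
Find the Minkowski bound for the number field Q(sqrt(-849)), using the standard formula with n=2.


d = -849, d mod 4 = 3, so disc(K) = 4d = -3396; |disc(K)| = 3396
Imaginary quadratic field, so n = 2, s = r2 = 1, r1 = 0
M = (n!/n^n) * (4/pi)^s * sqrt(|disc(K)|) = (2!/2^2) * (4/pi)^1 * sqrt(3396)
= 0.5 * 1.273240 * 58.275209
= 37.0992

37.0992


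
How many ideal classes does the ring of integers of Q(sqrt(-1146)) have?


K = Q(sqrt(-1146)). d mod 4 = 2, so D = disc(K) = 4d = -4584
h(K) equals the number of primitive reduced positive-definite forms (a, b, c) = a*x^2 + b*x*y + c*y^2 with b^2 - 4ac = D,
where reduced means |b| <= a <= c, with b >= 0 whenever |b| = a or a = c, and primitive means gcd(a, b, c) = 1.
Reduced forces 3a^2 <= |D| = 4584, so 1 <= a <= 39; b must have the parity of D, and c = (b^2 - D)/(4a) must be an integer >= a.
Enumerate a = 1..39, b in [-a, a]:
  a=1: (1, 0, 1146)  [1]
  a=2: (2, 0, 573)  [1]
  a=3: (3, 0, 382)  [1]
  a=4: none
  a=5: (5, -4, 230), (5, 4, 230)  [2]
  a=6: (6, 0, 191)  [1]
  a=7: (7, -6, 165), (7, 6, 165)  [2]
  a=8..9: none
  a=10: (10, -4, 115), (10, 4, 115)  [2]
  a=11: (11, -6, 105), (11, 6, 105)  [2]
  a=12..13: none
  a=14: (14, -8, 83), (14, 8, 83)  [2]
  a=15: (15, -6, 77), (15, 6, 77)  [2]
  a=16..20: none
  a=21: (21, -6, 55), (21, 6, 55)  [2]
  a=22: (22, -16, 55), (22, 16, 55)  [2]
  a=23: (23, -4, 50), (23, 4, 50)  [2]
  a=24: none
  a=25: (25, -4, 46), (25, 4, 46)  [2]
  a=26..29: none
  a=30: (30, -24, 43), (30, 24, 43)  [2]
  a=31: (31, -2, 37), (31, 2, 37)  [2]
  a=32: none
  a=33: (33, -6, 35), (33, 6, 35)  [2]
  a=34: none
  a=35: (35, -34, 41), (35, 34, 41)  [2]
  a=36..39: none
Total reduced forms: 1 + 1 + 1 + 2 + 1 + 2 + 2 + 2 + 2 + 2 + 2 + 2 + 2 + 2 + 2 + 2 + 2 + 2 = 32
h = 32

32


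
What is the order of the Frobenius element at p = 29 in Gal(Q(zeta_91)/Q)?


The Frobenius at p in Gal(Q(zeta_n)/Q) = (Z/nZ)* is the class of p, so its order is ord_91(29), the smallest k >= 1 with 29^k = 1 mod 91.
n = 91 = 7 * 13, phi(91) = 72; the order divides phi(n).
Divisors of 72: 1, 2, 3, 4, 6, 8, 9, 12, 18, 24, 36, 72
Repeated squaring mod 91: 29^1 = 29, 29^2 = 22, 29^4 = 29, 29^8 = 22, 29^16 = 29, 29^32 = 22, 29^64 = 29
Test divisors in increasing order:
  k=1: 29^1 = 29 mod 91
  k=2: 29^2 = 22 mod 91
  k=3: 29^3 = 22 * 29 = 1 mod 91  <- first divisor giving 1
Order = 3

3


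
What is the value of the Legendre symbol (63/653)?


p = 653 is prime, so compute (63/653) with the reciprocity algorithm (Jacobi-symbol steps: pull out 2s via (2/n), flip via reciprocity, reduce):
  reciprocity: (63/653) -> +(653/63)
  reduce: (23/63)
  reciprocity: (23/63) -> -(63/23)
  reduce: (17/23)
  reciprocity: (17/23) -> +(23/17)
  reduce: (6/17)
  pull out 2: (2/17) = +1  (since 17 mod 8 = 1)
  reciprocity: (3/17) -> +(17/3)
  reduce: (2/3)
  pull out 2: (2/3) = -1  (since 3 mod 8 = 3)
  (1/3) = 1
Product of signs = 1
(63/653) = 1

1


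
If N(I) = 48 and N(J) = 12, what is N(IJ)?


N(IJ) = N(I) * N(J)
= 48 * 12
= 576

576


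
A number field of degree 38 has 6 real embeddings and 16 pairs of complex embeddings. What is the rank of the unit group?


By Dirichlet's unit theorem:
rank = r1 + r2 - 1
= 6 + 16 - 1
= 21

21


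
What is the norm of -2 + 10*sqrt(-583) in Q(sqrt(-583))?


N(a + b*sqrt(d)) = a^2 - d*b^2
= (-2)^2 - (-583)*(10)^2
= 4 + 58300
= 58304

58304


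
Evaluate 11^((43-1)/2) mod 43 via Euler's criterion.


p = 43 is prime and the exponent is (p-1)/2 = 21, so by Euler's criterion 11^21 = (11/43) = +1 or -1 mod 43.
Compute by square-and-multiply:
  21 = 16 + 4 + 1 (binary 10101)
  Repeated squaring mod 43: 11^1 = 11, 11^2 = 35, 11^4 = 21, 11^8 = 11, 11^16 = 35
  11^21 = 11^16 * 11^4 * 11^1 = 35 * 21 * 11 mod 43
    35 * 21 = 735 = 4 mod 43
    4 * 11 = 44 = 1 mod 43
  11^21 = 1 mod 43
Result 1: 11 is a quadratic residue mod 43.
11^21 mod 43 = 1

1


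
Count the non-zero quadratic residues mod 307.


For prime p, the number of non-zero quadratic residues is (p-1)/2.
= (307-1)/2
= 153

153


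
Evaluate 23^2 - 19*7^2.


x^2 - d*y^2
= 23^2 - 19*7^2
= 529 - 931
= -402

-402


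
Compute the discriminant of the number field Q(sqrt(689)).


For K = Q(sqrt(d)) with d squarefree: disc(K) = d if d = 1 mod 4, and disc(K) = 4d if d = 2 or 3 mod 4.
Here d = 689, and d mod 4 = 1.
d = 1 mod 4 (O_K = Z[(1+sqrt(d))/2]), so disc(K) = d = 689

689


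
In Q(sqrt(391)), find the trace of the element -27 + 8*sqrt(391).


Tr(a + b*sqrt(d)) = (a + b*sqrt(d)) + (a - b*sqrt(d)) = 2a
= 2 * (-27)
= -54

-54


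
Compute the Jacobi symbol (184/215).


Compute (184/215) via quadratic reciprocity:
  pull out 2: (2/215) = +1  (since 215 mod 8 = 7)
  pull out 2: (2/215) = +1  (since 215 mod 8 = 7)
  pull out 2: (2/215) = +1  (since 215 mod 8 = 7)
  reciprocity: (23/215) -> -(215/23)
  reduce: (8/23)
  pull out 2: (2/23) = +1  (since 23 mod 8 = 7)
  pull out 2: (2/23) = +1  (since 23 mod 8 = 7)
  pull out 2: (2/23) = +1  (since 23 mod 8 = 7)
  (1/23) = 1
Product of signs = -1

-1


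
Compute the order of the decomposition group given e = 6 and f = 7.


|D_P| = e * f
= 6 * 7
= 42

42


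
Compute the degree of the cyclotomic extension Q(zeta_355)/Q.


The degree equals Euler's totient phi(355).
355 = 5 * 71
phi(355) = 280

280


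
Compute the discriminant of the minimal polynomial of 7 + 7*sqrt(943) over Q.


The element 7 + 7*sqrt(943) has minimal polynomial:
x^2 - 14*x - 46158
Discriminant = (-14)^2 - 4*(-46158)
= 196 + 184632
= 184828

184828


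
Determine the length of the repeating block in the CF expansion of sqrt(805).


Run the CF algorithm for sqrt(805).
a_0 = floor(sqrt(805)) = 28; set m_0=0, q_0=1.
Recurrence: m' = q*a - m,  q' = (d - m'^2)/q,  a' = floor((a_0 + m')/q').
  step 1: m=28, q=21, a=2
  step 2: m=14, q=29, a=1
  step 3: m=15, q=20, a=2
  step 4: m=25, q=9, a=5
  step 5: m=20, q=45, a=1
  step 6: m=25, q=4, a=13
  step 7: m=27, q=19, a=2
  step 8: m=11, q=36, a=1
  step 9: m=25, q=5, a=10
  step 10: m=25, q=36, a=1
  step 11: m=11, q=19, a=2
  step 12: m=27, q=4, a=13
  step 13: m=25, q=45, a=1
  step 14: m=20, q=9, a=5
  step 15: m=25, q=20, a=2
  step 16: m=15, q=29, a=1
  step 17: m=14, q=21, a=2
  step 18: m=28, q=1, a=56
a_18 = 2*a_0 = 56, so the period closes here.
sqrt(805) = [28; 2, 1, 2, 5, 1, 13, 2, 1, 10, 1, 2, 13, 1, 5, 2, 1, 2, 56]
Period length = 18

18


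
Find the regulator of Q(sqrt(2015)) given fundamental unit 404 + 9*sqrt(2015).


epsilon = 404 + 9*sqrt(2015)
= 807.9988
R = ln(807.9988)
= 6.6946

6.6946


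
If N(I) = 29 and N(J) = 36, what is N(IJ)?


N(IJ) = N(I) * N(J)
= 29 * 36
= 1044

1044


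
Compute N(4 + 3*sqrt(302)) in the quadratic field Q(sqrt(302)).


N(a + b*sqrt(d)) = a^2 - d*b^2
= (4)^2 - (302)*(3)^2
= 16 - 2718
= -2702

-2702


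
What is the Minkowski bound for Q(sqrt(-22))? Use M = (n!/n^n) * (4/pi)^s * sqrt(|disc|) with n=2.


d = -22, d mod 4 = 2, so disc(K) = 4d = -88; |disc(K)| = 88
Imaginary quadratic field, so n = 2, s = r2 = 1, r1 = 0
M = (n!/n^n) * (4/pi)^s * sqrt(|disc(K)|) = (2!/2^2) * (4/pi)^1 * sqrt(88)
= 0.5 * 1.273240 * 9.380832
= 5.9720

5.9720


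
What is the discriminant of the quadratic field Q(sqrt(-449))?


For K = Q(sqrt(d)) with d squarefree: disc(K) = d if d = 1 mod 4, and disc(K) = 4d if d = 2 or 3 mod 4.
Here d = -449, and d mod 4 = 3.
d = 3 mod 4, not 1 (O_K = Z[sqrt(d)]), so disc(K) = 4d = 4 * (-449) = -1796

-1796


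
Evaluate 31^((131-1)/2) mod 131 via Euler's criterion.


p = 131 is prime and the exponent is (p-1)/2 = 65, so by Euler's criterion 31^65 = (31/131) = +1 or -1 mod 131.
Compute by square-and-multiply:
  65 = 64 + 1 (binary 1000001)
  Repeated squaring mod 131: 31^1 = 31, 31^2 = 44, 31^4 = 102, 31^8 = 55, 31^16 = 12, 31^32 = 13, 31^64 = 38
  31^65 = 31^64 * 31^1 = 38 * 31 mod 131
    38 * 31 = 1178 = 130 mod 131
  31^65 = 130 mod 131
Result 130 = p - 1 = -1 mod 131: 31 is a quadratic non-residue mod 131. As a residue in [0, p-1] the value is 130.
31^65 mod 131 = 130

130


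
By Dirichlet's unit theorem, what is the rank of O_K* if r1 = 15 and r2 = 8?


By Dirichlet's unit theorem:
rank = r1 + r2 - 1
= 15 + 8 - 1
= 22

22


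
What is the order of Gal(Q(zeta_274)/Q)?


|Gal(Q(zeta_274)/Q)| = phi(274)
= 136

136


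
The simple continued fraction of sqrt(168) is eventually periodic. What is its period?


Run the CF algorithm for sqrt(168).
a_0 = floor(sqrt(168)) = 12; set m_0=0, q_0=1.
Recurrence: m' = q*a - m,  q' = (d - m'^2)/q,  a' = floor((a_0 + m')/q').
  step 1: m=12, q=24, a=1
  step 2: m=12, q=1, a=24
a_2 = 2*a_0 = 24, so the period closes here.
sqrt(168) = [12; 1, 24]
Period length = 2

2


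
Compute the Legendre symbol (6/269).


p = 269 is prime, so compute (6/269) with the reciprocity algorithm (Jacobi-symbol steps: pull out 2s via (2/n), flip via reciprocity, reduce):
  pull out 2: (2/269) = -1  (since 269 mod 8 = 5)
  reciprocity: (3/269) -> +(269/3)
  reduce: (2/3)
  pull out 2: (2/3) = -1  (since 3 mod 8 = 3)
  (1/3) = 1
Product of signs = 1
(6/269) = 1

1


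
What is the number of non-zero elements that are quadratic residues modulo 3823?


For prime p, the number of non-zero quadratic residues is (p-1)/2.
= (3823-1)/2
= 1911

1911


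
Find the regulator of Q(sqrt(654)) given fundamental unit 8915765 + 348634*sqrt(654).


epsilon = 8915765 + 348634*sqrt(654)
= 1.7832e+07
R = ln(1.7832e+07)
= 16.6965

16.6965


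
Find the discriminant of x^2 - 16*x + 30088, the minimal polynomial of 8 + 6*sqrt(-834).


The element 8 + 6*sqrt(-834) has minimal polynomial:
x^2 - 16*x + 30088
Discriminant = (-16)^2 - 4*(30088)
= 256 - 120352
= -120096

-120096


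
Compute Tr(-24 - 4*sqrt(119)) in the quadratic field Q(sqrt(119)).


Tr(a + b*sqrt(d)) = (a + b*sqrt(d)) + (a - b*sqrt(d)) = 2a
= 2 * (-24)
= -48

-48


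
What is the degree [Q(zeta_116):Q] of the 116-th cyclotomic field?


The degree equals Euler's totient phi(116).
116 = 2^2 * 29
phi(116) = 56

56


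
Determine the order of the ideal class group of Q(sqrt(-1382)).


K = Q(sqrt(-1382)). d mod 4 = 2, so D = disc(K) = 4d = -5528
h(K) equals the number of primitive reduced positive-definite forms (a, b, c) = a*x^2 + b*x*y + c*y^2 with b^2 - 4ac = D,
where reduced means |b| <= a <= c, with b >= 0 whenever |b| = a or a = c, and primitive means gcd(a, b, c) = 1.
Reduced forces 3a^2 <= |D| = 5528, so 1 <= a <= 42; b must have the parity of D, and c = (b^2 - D)/(4a) must be an integer >= a.
Enumerate a = 1..42, b in [-a, a]:
  a=1: (1, 0, 1382)  [1]
  a=2: (2, 0, 691)  [1]
  a=3: (3, -2, 461), (3, 2, 461)  [2]
  a=4..5: none
  a=6: (6, -4, 231), (6, 4, 231)  [2]
  a=7: (7, -4, 198), (7, 4, 198)  [2]
  a=8: none
  a=9: (9, -4, 154), (9, 4, 154)  [2]
  a=10: none
  a=11: (11, -4, 126), (11, 4, 126)  [2]
  a=12: none
  a=13: (13, -6, 107), (13, 6, 107)  [2]
  a=14: (14, -4, 99), (14, 4, 99)  [2]
  a=15..17: none
  a=18: (18, -4, 77), (18, 4, 77)  [2]
  a=19: (19, -18, 77), (19, 18, 77)  [2]
  a=20: none
  a=21: (21, -10, 67), (21, -4, 66), (21, 4, 66), (21, 10, 67)  [4]
  a=22: (22, -4, 63), (22, 4, 63)  [2]
  a=23..25: none
  a=26: (26, -20, 57), (26, 20, 57)  [2]
  a=27: (27, -14, 53), (27, 14, 53)  [2]
  a=28..32: none
  a=33: (33, -26, 47), (33, -4, 42), (33, 4, 42), (33, 26, 47)  [4]
  a=34..37: none
  a=38: (38, -20, 39), (38, 20, 39)  [2]
  a=39: (39, -32, 42), (39, 32, 42)  [2]
  a=40..42: none
Total reduced forms: 1 + 1 + 2 + 2 + 2 + 2 + 2 + 2 + 2 + 2 + 2 + 4 + 2 + 2 + 2 + 4 + 2 + 2 = 38
h = 38

38


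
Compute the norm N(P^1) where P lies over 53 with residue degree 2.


N(P^a) = p^(a*f)
= 53^(1*2)
= 53^2
= 2809

2809


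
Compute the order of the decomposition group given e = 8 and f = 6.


|D_P| = e * f
= 8 * 6
= 48

48


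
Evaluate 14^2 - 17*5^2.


x^2 - d*y^2
= 14^2 - 17*5^2
= 196 - 425
= -229

-229


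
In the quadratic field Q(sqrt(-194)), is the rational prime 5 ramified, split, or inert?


K = Q(sqrt(-194)). Since d mod 4 = 2, disc(K) = -776.
Check p | disc: -776 mod 5 = 4.
p does not divide disc. Compute Legendre symbol (d/p):
1^((5-1)/2) mod 5 = 1
(d/p) = 1, so p splits: (p) = P*P' with e=1, f=1, g=2.
Therefore p is split.

split


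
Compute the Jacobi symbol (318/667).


Compute (318/667) via quadratic reciprocity:
  pull out 2: (2/667) = -1  (since 667 mod 8 = 3)
  reciprocity: (159/667) -> -(667/159)
  reduce: (31/159)
  reciprocity: (31/159) -> -(159/31)
  reduce: (4/31)
  pull out 2: (2/31) = +1  (since 31 mod 8 = 7)
  pull out 2: (2/31) = +1  (since 31 mod 8 = 7)
  (1/31) = 1
Product of signs = -1

-1


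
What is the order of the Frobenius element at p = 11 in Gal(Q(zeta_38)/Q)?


The Frobenius at p in Gal(Q(zeta_n)/Q) = (Z/nZ)* is the class of p, so its order is ord_38(11), the smallest k >= 1 with 11^k = 1 mod 38.
n = 38 = 2 * 19, phi(38) = 18; the order divides phi(n).
Divisors of 18: 1, 2, 3, 6, 9, 18
Repeated squaring mod 38: 11^1 = 11, 11^2 = 7, 11^4 = 11, 11^8 = 7, 11^16 = 11
Test divisors in increasing order:
  k=1: 11^1 = 11 mod 38
  k=2: 11^2 = 7 mod 38
  k=3: 11^3 = 7 * 11 = 1 mod 38  <- first divisor giving 1
Order = 3

3


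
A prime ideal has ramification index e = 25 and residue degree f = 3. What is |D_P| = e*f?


|D_P| = e * f
= 25 * 3
= 75

75


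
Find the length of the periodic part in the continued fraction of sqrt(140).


Run the CF algorithm for sqrt(140).
a_0 = floor(sqrt(140)) = 11; set m_0=0, q_0=1.
Recurrence: m' = q*a - m,  q' = (d - m'^2)/q,  a' = floor((a_0 + m')/q').
  step 1: m=11, q=19, a=1
  step 2: m=8, q=4, a=4
  step 3: m=8, q=19, a=1
  step 4: m=11, q=1, a=22
a_4 = 2*a_0 = 22, so the period closes here.
sqrt(140) = [11; 1, 4, 1, 22]
Period length = 4

4


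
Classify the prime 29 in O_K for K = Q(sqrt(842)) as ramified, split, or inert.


K = Q(sqrt(842)). Since d mod 4 = 2, disc(K) = 3368.
Check p | disc: 3368 mod 29 = 4.
p does not divide disc. Compute Legendre symbol (d/p):
1^((29-1)/2) mod 29 = 1
(d/p) = 1, so p splits: (p) = P*P' with e=1, f=1, g=2.
Therefore p is split.

split


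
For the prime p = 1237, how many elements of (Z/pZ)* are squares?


For prime p, the number of non-zero quadratic residues is (p-1)/2.
= (1237-1)/2
= 618

618


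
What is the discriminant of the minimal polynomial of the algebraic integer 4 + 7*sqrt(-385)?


The element 4 + 7*sqrt(-385) has minimal polynomial:
x^2 - 8*x + 18881
Discriminant = (-8)^2 - 4*(18881)
= 64 - 75524
= -75460

-75460


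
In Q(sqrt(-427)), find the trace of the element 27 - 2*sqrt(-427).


Tr(a + b*sqrt(d)) = (a + b*sqrt(d)) + (a - b*sqrt(d)) = 2a
= 2 * (27)
= 54

54


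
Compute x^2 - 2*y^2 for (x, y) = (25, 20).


x^2 - d*y^2
= 25^2 - 2*20^2
= 625 - 800
= -175

-175


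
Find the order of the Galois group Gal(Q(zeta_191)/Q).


|Gal(Q(zeta_191)/Q)| = phi(191)
= 190

190


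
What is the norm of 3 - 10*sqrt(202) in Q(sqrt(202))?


N(a + b*sqrt(d)) = a^2 - d*b^2
= (3)^2 - (202)*(-10)^2
= 9 - 20200
= -20191

-20191


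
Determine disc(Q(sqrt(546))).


For K = Q(sqrt(d)) with d squarefree: disc(K) = d if d = 1 mod 4, and disc(K) = 4d if d = 2 or 3 mod 4.
Here d = 546, and d mod 4 = 2.
d = 2 mod 4, not 1 (O_K = Z[sqrt(d)]), so disc(K) = 4d = 4 * (546) = 2184

2184


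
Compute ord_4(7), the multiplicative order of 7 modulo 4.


We want ord_4(7), the smallest k >= 1 with 7^k = 1 mod 4.
n = 4 = 2^2, phi(4) = 2; the order divides phi(n).
Divisors of 2: 1, 2
Repeated squaring mod 4: 7^1 = 3, 7^2 = 1
Test divisors in increasing order:
  k=1: 7^1 = 3 mod 4
  k=2: 7^2 = 1 mod 4  <- first divisor giving 1
Order = 2

2


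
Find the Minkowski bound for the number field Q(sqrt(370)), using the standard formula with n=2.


d = 370, d mod 4 = 2, so disc(K) = 4d = 1480; |disc(K)| = 1480
Real quadratic field, so n = 2, s = r2 = 0, r1 = 2
M = (n!/n^n) * (4/pi)^s * sqrt(|disc(K)|) = (2!/2^2) * (4/pi)^0 * sqrt(1480)
= 0.5 * 1.000000 * 38.470768
= 19.2354

19.2354


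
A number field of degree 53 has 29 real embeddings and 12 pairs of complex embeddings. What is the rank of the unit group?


By Dirichlet's unit theorem:
rank = r1 + r2 - 1
= 29 + 12 - 1
= 40

40


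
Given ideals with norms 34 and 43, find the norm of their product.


N(IJ) = N(I) * N(J)
= 34 * 43
= 1462

1462


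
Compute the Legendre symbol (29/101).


p = 101 is prime, so compute (29/101) with the reciprocity algorithm (Jacobi-symbol steps: pull out 2s via (2/n), flip via reciprocity, reduce):
  reciprocity: (29/101) -> +(101/29)
  reduce: (14/29)
  pull out 2: (2/29) = -1  (since 29 mod 8 = 5)
  reciprocity: (7/29) -> +(29/7)
  reduce: (1/7)
  (1/7) = 1
Product of signs = -1
(29/101) = -1

-1


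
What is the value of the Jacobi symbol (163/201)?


Compute (163/201) via quadratic reciprocity:
  reciprocity: (163/201) -> +(201/163)
  reduce: (38/163)
  pull out 2: (2/163) = -1  (since 163 mod 8 = 3)
  reciprocity: (19/163) -> -(163/19)
  reduce: (11/19)
  reciprocity: (11/19) -> -(19/11)
  reduce: (8/11)
  pull out 2: (2/11) = -1  (since 11 mod 8 = 3)
  pull out 2: (2/11) = -1  (since 11 mod 8 = 3)
  pull out 2: (2/11) = -1  (since 11 mod 8 = 3)
  (1/11) = 1
Product of signs = 1

1


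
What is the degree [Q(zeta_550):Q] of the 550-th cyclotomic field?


The degree equals Euler's totient phi(550).
550 = 2 * 5^2 * 11
phi(550) = 200

200


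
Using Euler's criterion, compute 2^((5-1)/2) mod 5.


p = 5 is prime and the exponent is (p-1)/2 = 2, so by Euler's criterion 2^2 = (2/5) = +1 or -1 mod 5.
Compute by square-and-multiply:
  2 = 2 (binary 10)
  Repeated squaring mod 5: 2^1 = 2, 2^2 = 4
  2^2 = 4 mod 5
Result 4 = p - 1 = -1 mod 5: 2 is a quadratic non-residue mod 5. As a residue in [0, p-1] the value is 4.
2^2 mod 5 = 4

4


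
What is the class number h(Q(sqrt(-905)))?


K = Q(sqrt(-905)). d mod 4 = 3, so D = disc(K) = 4d = -3620
h(K) equals the number of primitive reduced positive-definite forms (a, b, c) = a*x^2 + b*x*y + c*y^2 with b^2 - 4ac = D,
where reduced means |b| <= a <= c, with b >= 0 whenever |b| = a or a = c, and primitive means gcd(a, b, c) = 1.
Reduced forces 3a^2 <= |D| = 3620, so 1 <= a <= 34; b must have the parity of D, and c = (b^2 - D)/(4a) must be an integer >= a.
Enumerate a = 1..34, b in [-a, a]:
  a=1: (1, 0, 905)  [1]
  a=2: (2, 2, 453)  [1]
  a=3: (3, -2, 302), (3, 2, 302)  [2]
  a=4: none
  a=5: (5, 0, 181)  [1]
  a=6: (6, -2, 151), (6, 2, 151)  [2]
  a=7..8: none
  a=9: (9, -4, 101), (9, 4, 101)  [2]
  a=10: (10, 10, 93)  [1]
  a=11..14: none
  a=15: (15, -10, 62), (15, 10, 62)  [2]
  a=16: none
  a=17: (17, -16, 57), (17, 16, 57)  [2]
  a=18: (18, -14, 53), (18, 14, 53)  [2]
  a=19: (19, -16, 51), (19, 16, 51)  [2]
  a=20..26: none
  a=27: (27, -22, 38), (27, 22, 38)  [2]
  a=28: none
  a=29: (29, -18, 34), (29, 18, 34)  [2]
  a=30: (30, -10, 31), (30, 10, 31)  [2]
  a=31..34: none
Total reduced forms: 1 + 1 + 2 + 1 + 2 + 2 + 1 + 2 + 2 + 2 + 2 + 2 + 2 + 2 = 24
h = 24

24


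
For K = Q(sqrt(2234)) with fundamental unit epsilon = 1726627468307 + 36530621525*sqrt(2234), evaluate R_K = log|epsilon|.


epsilon = 1726627468307 + 36530621525*sqrt(2234)
= 3.4533e+12
R = ln(3.4533e+12)
= 28.8703

28.8703


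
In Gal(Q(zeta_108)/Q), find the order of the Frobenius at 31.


The Frobenius at p in Gal(Q(zeta_n)/Q) = (Z/nZ)* is the class of p, so its order is ord_108(31), the smallest k >= 1 with 31^k = 1 mod 108.
n = 108 = 2^2 * 3^3, phi(108) = 36; the order divides phi(n).
Divisors of 36: 1, 2, 3, 4, 6, 9, 12, 18, 36
Repeated squaring mod 108: 31^1 = 31, 31^2 = 97, 31^4 = 13, 31^8 = 61, 31^16 = 49, 31^32 = 25
Test divisors in increasing order:
  k=1: 31^1 = 31 mod 108
  k=2: 31^2 = 97 mod 108
  k=3: 31^3 = 97 * 31 = 91 mod 108
  k=4: 31^4 = 13 mod 108
  k=6: 31^6 = 13 * 97 = 73 mod 108
  k=9: 31^9 = 61 * 31 = 55 mod 108
  k=12: 31^12 = 61 * 13 = 37 mod 108
  k=18: 31^18 = 49 * 97 = 1 mod 108  <- first divisor giving 1
Order = 18

18


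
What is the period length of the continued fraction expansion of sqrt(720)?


Run the CF algorithm for sqrt(720).
a_0 = floor(sqrt(720)) = 26; set m_0=0, q_0=1.
Recurrence: m' = q*a - m,  q' = (d - m'^2)/q,  a' = floor((a_0 + m')/q').
  step 1: m=26, q=44, a=1
  step 2: m=18, q=9, a=4
  step 3: m=18, q=44, a=1
  step 4: m=26, q=1, a=52
a_4 = 2*a_0 = 52, so the period closes here.
sqrt(720) = [26; 1, 4, 1, 52]
Period length = 4

4


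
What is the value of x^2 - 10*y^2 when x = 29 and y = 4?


x^2 - d*y^2
= 29^2 - 10*4^2
= 841 - 160
= 681

681


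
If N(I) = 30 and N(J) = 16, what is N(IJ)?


N(IJ) = N(I) * N(J)
= 30 * 16
= 480

480


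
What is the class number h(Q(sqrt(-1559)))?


K = Q(sqrt(-1559)). d mod 4 = 1, so D = disc(K) = d = -1559
h(K) equals the number of primitive reduced positive-definite forms (a, b, c) = a*x^2 + b*x*y + c*y^2 with b^2 - 4ac = D,
where reduced means |b| <= a <= c, with b >= 0 whenever |b| = a or a = c, and primitive means gcd(a, b, c) = 1.
Reduced forces 3a^2 <= |D| = 1559, so 1 <= a <= 22; b must have the parity of D, and c = (b^2 - D)/(4a) must be an integer >= a.
Enumerate a = 1..22, b in [-a, a]:
  a=1: (1, 1, 390)  [1]
  a=2: (2, -1, 195), (2, 1, 195)  [2]
  a=3: (3, -1, 130), (3, 1, 130)  [2]
  a=4: (4, -3, 98), (4, 3, 98)  [2]
  a=5: (5, -1, 78), (5, 1, 78)  [2]
  a=6: (6, -5, 66), (6, -1, 65), (6, 1, 65), (6, 5, 66)  [4]
  a=7: (7, -3, 56), (7, 3, 56)  [2]
  a=8: (8, -3, 49), (8, 3, 49)  [2]
  a=9: (9, -5, 44), (9, 5, 44)  [2]
  a=10: (10, -9, 41), (10, -1, 39), (10, 1, 39), (10, 9, 41)  [4]
  a=11: (11, -5, 36), (11, 5, 36)  [2]
  a=12: (12, -11, 35), (12, -5, 33), (12, 5, 33), (12, 11, 35)  [4]
  a=13: (13, -1, 30), (13, 1, 30)  [2]
  a=14: (14, -11, 30), (14, -3, 28), (14, 3, 28), (14, 11, 30)  [4]
  a=15: (15, -11, 28), (15, -1, 26), (15, 1, 26), (15, 11, 28)  [4]
  a=16: (16, -13, 27), (16, 13, 27)  [2]
  a=17: none
  a=18: (18, -13, 24), (18, -5, 22), (18, 5, 22), (18, 13, 24)  [4]
  a=19: none
  a=20: (20, -19, 24), (20, -11, 21), (20, 11, 21), (20, 19, 24)  [4]
  a=21: (21, -17, 22), (21, 17, 22)  [2]
  a=22: none
Total reduced forms: 1 + 2 + 2 + 2 + 2 + 4 + 2 + 2 + 2 + 4 + 2 + 4 + 2 + 4 + 4 + 2 + 4 + 4 + 2 = 51
h = 51

51


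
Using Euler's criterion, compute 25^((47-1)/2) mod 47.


p = 47 is prime and the exponent is (p-1)/2 = 23, so by Euler's criterion 25^23 = (25/47) = +1 or -1 mod 47.
Compute by square-and-multiply:
  23 = 16 + 4 + 2 + 1 (binary 10111)
  Repeated squaring mod 47: 25^1 = 25, 25^2 = 14, 25^4 = 8, 25^8 = 17, 25^16 = 7
  25^23 = 25^16 * 25^4 * 25^2 * 25^1 = 7 * 8 * 14 * 25 mod 47
    7 * 8 = 56 = 9 mod 47
    9 * 14 = 126 = 32 mod 47
    32 * 25 = 800 = 1 mod 47
  25^23 = 1 mod 47
Result 1: 25 is a quadratic residue mod 47.
25^23 mod 47 = 1

1


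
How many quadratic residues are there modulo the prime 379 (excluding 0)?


For prime p, the number of non-zero quadratic residues is (p-1)/2.
= (379-1)/2
= 189

189


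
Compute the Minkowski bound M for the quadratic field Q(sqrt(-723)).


d = -723, d mod 4 = 1, so disc(K) = d = -723; |disc(K)| = 723
Imaginary quadratic field, so n = 2, s = r2 = 1, r1 = 0
M = (n!/n^n) * (4/pi)^s * sqrt(|disc(K)|) = (2!/2^2) * (4/pi)^1 * sqrt(723)
= 0.5 * 1.273240 * 26.888659
= 17.1179

17.1179


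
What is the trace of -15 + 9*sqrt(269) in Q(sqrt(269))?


Tr(a + b*sqrt(d)) = (a + b*sqrt(d)) + (a - b*sqrt(d)) = 2a
= 2 * (-15)
= -30

-30


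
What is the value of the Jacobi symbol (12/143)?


Compute (12/143) via quadratic reciprocity:
  pull out 2: (2/143) = +1  (since 143 mod 8 = 7)
  pull out 2: (2/143) = +1  (since 143 mod 8 = 7)
  reciprocity: (3/143) -> -(143/3)
  reduce: (2/3)
  pull out 2: (2/3) = -1  (since 3 mod 8 = 3)
  (1/3) = 1
Product of signs = 1

1


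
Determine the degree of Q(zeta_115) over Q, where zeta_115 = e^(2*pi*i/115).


The degree equals Euler's totient phi(115).
115 = 5 * 23
phi(115) = 88

88


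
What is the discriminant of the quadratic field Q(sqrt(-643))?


For K = Q(sqrt(d)) with d squarefree: disc(K) = d if d = 1 mod 4, and disc(K) = 4d if d = 2 or 3 mod 4.
Here d = -643, and d mod 4 = 1.
d = 1 mod 4 (O_K = Z[(1+sqrt(d))/2]), so disc(K) = d = -643

-643


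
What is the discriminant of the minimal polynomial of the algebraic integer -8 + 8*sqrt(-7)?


The element -8 + 8*sqrt(-7) has minimal polynomial:
x^2 + 16*x + 512
Discriminant = (16)^2 - 4*(512)
= 256 - 2048
= -1792

-1792


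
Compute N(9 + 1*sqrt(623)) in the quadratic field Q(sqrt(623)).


N(a + b*sqrt(d)) = a^2 - d*b^2
= (9)^2 - (623)*(1)^2
= 81 - 623
= -542

-542


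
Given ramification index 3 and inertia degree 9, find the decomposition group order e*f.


|D_P| = e * f
= 3 * 9
= 27

27


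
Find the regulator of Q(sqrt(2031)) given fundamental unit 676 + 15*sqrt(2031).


epsilon = 676 + 15*sqrt(2031)
= 1351.9993
R = ln(1351.9993)
= 7.2093

7.2093


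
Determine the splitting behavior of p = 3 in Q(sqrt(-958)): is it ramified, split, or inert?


K = Q(sqrt(-958)). Since d mod 4 = 2, disc(K) = -3832.
Check p | disc: -3832 mod 3 = 2.
p does not divide disc. Compute Legendre symbol (d/p):
2^((3-1)/2) mod 3 = -1
(d/p) = -1, so p is inert: (p) stays prime with e=1, f=2, g=1.
Therefore p is inert.

inert


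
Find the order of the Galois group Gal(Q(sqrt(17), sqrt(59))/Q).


The 2 square roots of distinct primes are multiplicatively independent over Q,
so [K:Q] = 2^2 and Gal(K/Q) is isomorphic to (Z/2Z)^2.
|Gal| = 2^2 = 4

4


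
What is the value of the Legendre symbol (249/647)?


p = 647 is prime, so compute (249/647) with the reciprocity algorithm (Jacobi-symbol steps: pull out 2s via (2/n), flip via reciprocity, reduce):
  reciprocity: (249/647) -> +(647/249)
  reduce: (149/249)
  reciprocity: (149/249) -> +(249/149)
  reduce: (100/149)
  pull out 2: (2/149) = -1  (since 149 mod 8 = 5)
  pull out 2: (2/149) = -1  (since 149 mod 8 = 5)
  reciprocity: (25/149) -> +(149/25)
  reduce: (24/25)
  pull out 2: (2/25) = +1  (since 25 mod 8 = 1)
  pull out 2: (2/25) = +1  (since 25 mod 8 = 1)
  pull out 2: (2/25) = +1  (since 25 mod 8 = 1)
  reciprocity: (3/25) -> +(25/3)
  reduce: (1/3)
  (1/3) = 1
Product of signs = 1
(249/647) = 1

1


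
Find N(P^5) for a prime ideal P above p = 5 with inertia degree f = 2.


N(P^a) = p^(a*f)
= 5^(5*2)
= 5^10
= 9765625

9765625


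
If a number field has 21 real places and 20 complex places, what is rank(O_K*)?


By Dirichlet's unit theorem:
rank = r1 + r2 - 1
= 21 + 20 - 1
= 40

40


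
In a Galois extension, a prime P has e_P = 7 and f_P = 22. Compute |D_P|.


|D_P| = e * f
= 7 * 22
= 154

154


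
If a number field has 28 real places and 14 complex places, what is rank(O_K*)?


By Dirichlet's unit theorem:
rank = r1 + r2 - 1
= 28 + 14 - 1
= 41

41


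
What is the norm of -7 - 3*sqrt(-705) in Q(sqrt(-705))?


N(a + b*sqrt(d)) = a^2 - d*b^2
= (-7)^2 - (-705)*(-3)^2
= 49 + 6345
= 6394

6394


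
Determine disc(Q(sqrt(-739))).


For K = Q(sqrt(d)) with d squarefree: disc(K) = d if d = 1 mod 4, and disc(K) = 4d if d = 2 or 3 mod 4.
Here d = -739, and d mod 4 = 1.
d = 1 mod 4 (O_K = Z[(1+sqrt(d))/2]), so disc(K) = d = -739

-739


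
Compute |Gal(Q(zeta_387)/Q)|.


|Gal(Q(zeta_387)/Q)| = phi(387)
= 252

252


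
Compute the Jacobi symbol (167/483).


Compute (167/483) via quadratic reciprocity:
  reciprocity: (167/483) -> -(483/167)
  reduce: (149/167)
  reciprocity: (149/167) -> +(167/149)
  reduce: (18/149)
  pull out 2: (2/149) = -1  (since 149 mod 8 = 5)
  reciprocity: (9/149) -> +(149/9)
  reduce: (5/9)
  reciprocity: (5/9) -> +(9/5)
  reduce: (4/5)
  pull out 2: (2/5) = -1  (since 5 mod 8 = 5)
  pull out 2: (2/5) = -1  (since 5 mod 8 = 5)
  (1/5) = 1
Product of signs = 1

1


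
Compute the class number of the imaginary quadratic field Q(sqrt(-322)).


K = Q(sqrt(-322)). d mod 4 = 2, so D = disc(K) = 4d = -1288
h(K) equals the number of primitive reduced positive-definite forms (a, b, c) = a*x^2 + b*x*y + c*y^2 with b^2 - 4ac = D,
where reduced means |b| <= a <= c, with b >= 0 whenever |b| = a or a = c, and primitive means gcd(a, b, c) = 1.
Reduced forces 3a^2 <= |D| = 1288, so 1 <= a <= 20; b must have the parity of D, and c = (b^2 - D)/(4a) must be an integer >= a.
Enumerate a = 1..20, b in [-a, a]:
  a=1: (1, 0, 322)  [1]
  a=2: (2, 0, 161)  [1]
  a=3..6: none
  a=7: (7, 0, 46)  [1]
  a=8..12: none
  a=13: (13, -8, 26), (13, 8, 26)  [2]
  a=14: (14, 0, 23)  [1]
  a=15..16: none
  a=17: (17, -2, 19), (17, 2, 19)  [2]
  a=18..20: none
Total reduced forms: 1 + 1 + 1 + 2 + 1 + 2 = 8
h = 8

8


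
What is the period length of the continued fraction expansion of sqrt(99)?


Run the CF algorithm for sqrt(99).
a_0 = floor(sqrt(99)) = 9; set m_0=0, q_0=1.
Recurrence: m' = q*a - m,  q' = (d - m'^2)/q,  a' = floor((a_0 + m')/q').
  step 1: m=9, q=18, a=1
  step 2: m=9, q=1, a=18
a_2 = 2*a_0 = 18, so the period closes here.
sqrt(99) = [9; 1, 18]
Period length = 2

2


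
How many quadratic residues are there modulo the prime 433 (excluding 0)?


For prime p, the number of non-zero quadratic residues is (p-1)/2.
= (433-1)/2
= 216

216


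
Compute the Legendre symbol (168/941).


p = 941 is prime, so compute (168/941) with the reciprocity algorithm (Jacobi-symbol steps: pull out 2s via (2/n), flip via reciprocity, reduce):
  pull out 2: (2/941) = -1  (since 941 mod 8 = 5)
  pull out 2: (2/941) = -1  (since 941 mod 8 = 5)
  pull out 2: (2/941) = -1  (since 941 mod 8 = 5)
  reciprocity: (21/941) -> +(941/21)
  reduce: (17/21)
  reciprocity: (17/21) -> +(21/17)
  reduce: (4/17)
  pull out 2: (2/17) = +1  (since 17 mod 8 = 1)
  pull out 2: (2/17) = +1  (since 17 mod 8 = 1)
  (1/17) = 1
Product of signs = -1
(168/941) = -1

-1


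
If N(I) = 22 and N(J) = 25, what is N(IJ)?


N(IJ) = N(I) * N(J)
= 22 * 25
= 550

550


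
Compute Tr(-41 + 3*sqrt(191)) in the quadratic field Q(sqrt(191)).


Tr(a + b*sqrt(d)) = (a + b*sqrt(d)) + (a - b*sqrt(d)) = 2a
= 2 * (-41)
= -82

-82


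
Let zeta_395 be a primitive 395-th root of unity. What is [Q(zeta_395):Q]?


The degree equals Euler's totient phi(395).
395 = 5 * 79
phi(395) = 312

312


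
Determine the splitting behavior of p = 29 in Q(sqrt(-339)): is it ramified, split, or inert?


K = Q(sqrt(-339)). Since d mod 4 = 1, disc(K) = -339.
Check p | disc: -339 mod 29 = 9.
p does not divide disc. Compute Legendre symbol (d/p):
9^((29-1)/2) mod 29 = 1
(d/p) = 1, so p splits: (p) = P*P' with e=1, f=1, g=2.
Therefore p is split.

split


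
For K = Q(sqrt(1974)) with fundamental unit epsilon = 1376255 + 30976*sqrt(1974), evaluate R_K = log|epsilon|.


epsilon = 1376255 + 30976*sqrt(1974)
= 2.7525e+06
R = ln(2.7525e+06)
= 14.8280

14.8280


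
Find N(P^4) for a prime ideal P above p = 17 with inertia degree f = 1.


N(P^a) = p^(a*f)
= 17^(4*1)
= 17^4
= 83521

83521


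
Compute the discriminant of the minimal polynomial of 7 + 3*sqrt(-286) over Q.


The element 7 + 3*sqrt(-286) has minimal polynomial:
x^2 - 14*x + 2623
Discriminant = (-14)^2 - 4*(2623)
= 196 - 10492
= -10296

-10296


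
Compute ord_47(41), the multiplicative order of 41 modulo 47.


We want ord_47(41), the smallest k >= 1 with 41^k = 1 mod 47.
n = 47 = 47, phi(47) = 46; the order divides phi(n).
Divisors of 46: 1, 2, 23, 46
Repeated squaring mod 47: 41^1 = 41, 41^2 = 36, 41^4 = 27, 41^8 = 24, 41^16 = 12, 41^32 = 3
Test divisors in increasing order:
  k=1: 41^1 = 41 mod 47
  k=2: 41^2 = 36 mod 47
  k=23: 41^23 = 12 * 27 * 36 * 41 = 46 mod 47
  k=46: 41^46 = 3 * 24 * 27 * 36 = 1 mod 47  <- first divisor giving 1
Order = 46

46


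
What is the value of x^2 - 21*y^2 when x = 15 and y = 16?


x^2 - d*y^2
= 15^2 - 21*16^2
= 225 - 5376
= -5151

-5151


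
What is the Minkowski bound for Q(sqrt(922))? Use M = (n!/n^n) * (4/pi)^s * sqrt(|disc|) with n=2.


d = 922, d mod 4 = 2, so disc(K) = 4d = 3688; |disc(K)| = 3688
Real quadratic field, so n = 2, s = r2 = 0, r1 = 2
M = (n!/n^n) * (4/pi)^s * sqrt(|disc(K)|) = (2!/2^2) * (4/pi)^0 * sqrt(3688)
= 0.5 * 1.000000 * 60.728906
= 30.3645

30.3645


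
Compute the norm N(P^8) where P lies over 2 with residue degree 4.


N(P^a) = p^(a*f)
= 2^(8*4)
= 2^32
= 4294967296

4294967296


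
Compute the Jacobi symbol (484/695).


Compute (484/695) via quadratic reciprocity:
  pull out 2: (2/695) = +1  (since 695 mod 8 = 7)
  pull out 2: (2/695) = +1  (since 695 mod 8 = 7)
  reciprocity: (121/695) -> +(695/121)
  reduce: (90/121)
  pull out 2: (2/121) = +1  (since 121 mod 8 = 1)
  reciprocity: (45/121) -> +(121/45)
  reduce: (31/45)
  reciprocity: (31/45) -> +(45/31)
  reduce: (14/31)
  pull out 2: (2/31) = +1  (since 31 mod 8 = 7)
  reciprocity: (7/31) -> -(31/7)
  reduce: (3/7)
  reciprocity: (3/7) -> -(7/3)
  reduce: (1/3)
  (1/3) = 1
Product of signs = 1

1


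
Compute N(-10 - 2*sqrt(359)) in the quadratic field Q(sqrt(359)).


N(a + b*sqrt(d)) = a^2 - d*b^2
= (-10)^2 - (359)*(-2)^2
= 100 - 1436
= -1336

-1336


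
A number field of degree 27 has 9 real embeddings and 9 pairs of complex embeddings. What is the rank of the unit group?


By Dirichlet's unit theorem:
rank = r1 + r2 - 1
= 9 + 9 - 1
= 17

17


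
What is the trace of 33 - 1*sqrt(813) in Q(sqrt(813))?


Tr(a + b*sqrt(d)) = (a + b*sqrt(d)) + (a - b*sqrt(d)) = 2a
= 2 * (33)
= 66

66


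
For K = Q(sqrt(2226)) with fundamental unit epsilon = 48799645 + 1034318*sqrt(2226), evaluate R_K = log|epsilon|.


epsilon = 48799645 + 1034318*sqrt(2226)
= 9.7599e+07
R = ln(9.7599e+07)
= 18.3964

18.3964


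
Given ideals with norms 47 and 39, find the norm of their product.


N(IJ) = N(I) * N(J)
= 47 * 39
= 1833

1833


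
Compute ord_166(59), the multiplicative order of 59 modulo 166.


We want ord_166(59), the smallest k >= 1 with 59^k = 1 mod 166.
n = 166 = 2 * 83, phi(166) = 82; the order divides phi(n).
Divisors of 82: 1, 2, 41, 82
Repeated squaring mod 166: 59^1 = 59, 59^2 = 161, 59^4 = 25, 59^8 = 127, 59^16 = 27, 59^32 = 65, 59^64 = 75
Test divisors in increasing order:
  k=1: 59^1 = 59 mod 166
  k=2: 59^2 = 161 mod 166
  k=41: 59^41 = 65 * 127 * 59 = 1 mod 166  <- first divisor giving 1
Order = 41

41


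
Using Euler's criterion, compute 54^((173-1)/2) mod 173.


p = 173 is prime and the exponent is (p-1)/2 = 86, so by Euler's criterion 54^86 = (54/173) = +1 or -1 mod 173.
Compute by square-and-multiply:
  86 = 64 + 16 + 4 + 2 (binary 1010110)
  Repeated squaring mod 173: 54^1 = 54, 54^2 = 148, 54^4 = 106, 54^8 = 164, 54^16 = 81, 54^32 = 160, 54^64 = 169
  54^86 = 54^64 * 54^16 * 54^4 * 54^2 = 169 * 81 * 106 * 148 mod 173
    169 * 81 = 13689 = 22 mod 173
    22 * 106 = 2332 = 83 mod 173
    83 * 148 = 12284 = 1 mod 173
  54^86 = 1 mod 173
Result 1: 54 is a quadratic residue mod 173.
54^86 mod 173 = 1

1


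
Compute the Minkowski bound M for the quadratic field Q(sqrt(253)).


d = 253, d mod 4 = 1, so disc(K) = d = 253; |disc(K)| = 253
Real quadratic field, so n = 2, s = r2 = 0, r1 = 2
M = (n!/n^n) * (4/pi)^s * sqrt(|disc(K)|) = (2!/2^2) * (4/pi)^0 * sqrt(253)
= 0.5 * 1.000000 * 15.905974
= 7.9530

7.9530


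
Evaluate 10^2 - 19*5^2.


x^2 - d*y^2
= 10^2 - 19*5^2
= 100 - 475
= -375

-375


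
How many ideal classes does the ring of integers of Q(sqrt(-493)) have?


K = Q(sqrt(-493)). d mod 4 = 3, so D = disc(K) = 4d = -1972
h(K) equals the number of primitive reduced positive-definite forms (a, b, c) = a*x^2 + b*x*y + c*y^2 with b^2 - 4ac = D,
where reduced means |b| <= a <= c, with b >= 0 whenever |b| = a or a = c, and primitive means gcd(a, b, c) = 1.
Reduced forces 3a^2 <= |D| = 1972, so 1 <= a <= 25; b must have the parity of D, and c = (b^2 - D)/(4a) must be an integer >= a.
Enumerate a = 1..25, b in [-a, a]:
  a=1: (1, 0, 493)  [1]
  a=2: (2, 2, 247)  [1]
  a=3..6: none
  a=7: (7, -4, 71), (7, 4, 71)  [2]
  a=8..12: none
  a=13: (13, -2, 38), (13, 2, 38)  [2]
  a=14: (14, -10, 37), (14, 10, 37)  [2]
  a=15..16: none
  a=17: (17, 0, 29)  [1]
  a=18: none
  a=19: (19, -2, 26), (19, 2, 26)  [2]
  a=20..22: none
  a=23: (23, 12, 23)  [1]
  a=24..25: none
Total reduced forms: 1 + 1 + 2 + 2 + 2 + 1 + 2 + 1 = 12
h = 12

12
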